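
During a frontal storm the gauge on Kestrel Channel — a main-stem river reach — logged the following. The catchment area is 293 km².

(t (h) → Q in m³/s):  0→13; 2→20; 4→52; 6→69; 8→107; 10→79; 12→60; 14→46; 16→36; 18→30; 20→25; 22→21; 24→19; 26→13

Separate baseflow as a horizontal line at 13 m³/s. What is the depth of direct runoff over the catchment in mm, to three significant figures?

d ≈ 10.0 mm

Direct runoff: 0.0, 7.0, 39.0, 56.0, 94.0, 66.0, 47.0, 33.0, 23.0, 17.0, 12.0, 8.0, 6.0, 0.0 m³/s; ΣQ_DR = 408.0 m³/s.
V = ΣQ_DR · Δt = 408.0 × 7200 s = 2.938 × 10^6 m³.
Over A = 293 km², depth = V / A = 10.0 mm.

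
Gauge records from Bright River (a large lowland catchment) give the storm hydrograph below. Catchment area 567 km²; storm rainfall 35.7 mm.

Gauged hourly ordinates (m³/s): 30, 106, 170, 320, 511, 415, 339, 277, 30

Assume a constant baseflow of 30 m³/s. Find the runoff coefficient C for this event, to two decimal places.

C ≈ 0.34

ΣQ_DR = 1928 m³/s; V = ΣQ_DR·Δt = 6.941 × 10^6 m³.
Runoff depth d = V / A = 12.24 mm.
C = d / P = 12.24 / 35.7 = 0.34.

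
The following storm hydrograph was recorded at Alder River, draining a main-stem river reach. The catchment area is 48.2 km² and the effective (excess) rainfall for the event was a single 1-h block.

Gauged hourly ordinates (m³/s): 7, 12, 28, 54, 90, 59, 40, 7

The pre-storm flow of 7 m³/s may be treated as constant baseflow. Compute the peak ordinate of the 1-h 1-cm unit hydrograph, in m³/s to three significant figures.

Direct runoff: 0.0, 5.0, 21.0, 47.0, 83.0, 52.0, 33.0, 0.0 m³/s; ΣQ_DR = 241.0 m³/s, peak = 83.0 m³/s.
Runoff depth d = ΣQ_DR·Δt / A = 241.0 × 3600 / (48.2 km²) = 18.00 mm.
The 1-cm UH is the DRH scaled by (10 mm)/d, so U_p = 83.0 × 10/18.00 = 46.1 m³/s.

U_p ≈ 46.1 m³/s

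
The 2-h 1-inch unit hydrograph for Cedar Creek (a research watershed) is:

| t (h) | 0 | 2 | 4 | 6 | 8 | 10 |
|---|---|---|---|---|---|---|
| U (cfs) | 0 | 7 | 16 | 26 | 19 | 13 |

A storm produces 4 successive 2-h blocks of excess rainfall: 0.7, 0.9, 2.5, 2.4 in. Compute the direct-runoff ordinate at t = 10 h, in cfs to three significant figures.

Q ≈ 130 cfs

By discrete convolution, Q_j = Σ (P_i / 1 in) · U_{j−i}.
At t = 10 h (j=5): Q = (0.7/1)·13 + (0.9/1)·19 + (2.5/1)·26 + (2.4/1)·16 = 130 cfs.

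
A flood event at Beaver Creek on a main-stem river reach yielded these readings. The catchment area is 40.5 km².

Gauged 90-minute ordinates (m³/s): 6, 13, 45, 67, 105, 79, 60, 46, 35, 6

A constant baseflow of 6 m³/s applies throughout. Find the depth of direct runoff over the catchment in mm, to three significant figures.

Direct runoff: 0.0, 7.0, 39.0, 61.0, 99.0, 73.0, 54.0, 40.0, 29.0, 0.0 m³/s; ΣQ_DR = 402.0 m³/s.
V = ΣQ_DR · Δt = 402.0 × 5400 s = 2.171 × 10^6 m³.
Over A = 40.5 km², depth = V / A = 53.6 mm.

d ≈ 53.6 mm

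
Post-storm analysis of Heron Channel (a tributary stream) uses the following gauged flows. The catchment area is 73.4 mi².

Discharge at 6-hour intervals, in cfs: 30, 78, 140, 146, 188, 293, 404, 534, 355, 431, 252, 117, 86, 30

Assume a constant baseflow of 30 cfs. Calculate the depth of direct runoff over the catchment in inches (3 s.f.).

d ≈ 0.337 in

Direct runoff: 0.0, 48.0, 110.0, 116.0, 158.0, 263.0, 374.0, 504.0, 325.0, 401.0, 222.0, 87.0, 56.0, 0.0 cfs; ΣQ_DR = 2664 cfs.
V = ΣQ_DR · Δt = 2664 × 21600 s = 5.754 × 10^7 ft³.
Over A = 73.4 mi², depth = V / A = 0.337 in.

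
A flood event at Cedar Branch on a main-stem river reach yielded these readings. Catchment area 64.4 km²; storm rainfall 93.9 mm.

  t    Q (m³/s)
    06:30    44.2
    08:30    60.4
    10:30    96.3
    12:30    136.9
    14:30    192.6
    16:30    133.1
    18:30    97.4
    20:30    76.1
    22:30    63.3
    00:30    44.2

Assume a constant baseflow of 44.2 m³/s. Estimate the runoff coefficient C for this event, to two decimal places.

C ≈ 0.60

ΣQ_DR = 502.5 m³/s; V = ΣQ_DR·Δt = 3.618 × 10^6 m³.
Runoff depth d = V / A = 56.18 mm.
C = d / P = 56.18 / 93.9 = 0.60.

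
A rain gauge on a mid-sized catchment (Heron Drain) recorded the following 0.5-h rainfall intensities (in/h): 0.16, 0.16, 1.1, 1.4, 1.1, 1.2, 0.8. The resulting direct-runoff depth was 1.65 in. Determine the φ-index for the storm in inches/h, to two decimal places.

φ ≈ 0.46 in/h

Only the 5 blocks with intensity above φ contribute runoff: 1.1, 1.4, 1.1, 1.2, 0.8 in/h.
Σ(I−φ)·Δt = d  ⇒  (1.1+1.4+1.1+1.2+0.8 − 5φ)·0.5 = 1.65
φ = (5.600 − 1.65/0.5) / 5 = 0.46 in/h.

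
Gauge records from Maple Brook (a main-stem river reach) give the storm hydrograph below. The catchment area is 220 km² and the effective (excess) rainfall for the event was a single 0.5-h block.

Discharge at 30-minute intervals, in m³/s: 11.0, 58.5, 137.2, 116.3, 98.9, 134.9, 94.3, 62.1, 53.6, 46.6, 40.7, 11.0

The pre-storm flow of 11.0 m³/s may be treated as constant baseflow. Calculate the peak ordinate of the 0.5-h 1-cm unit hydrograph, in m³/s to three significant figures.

U_p ≈ 210 m³/s

Direct runoff: 0.0, 47.5, 126.2, 105.3, 87.9, 123.9, 83.3, 51.1, 42.6, 35.6, 29.7, 0.0 m³/s; ΣQ_DR = 733.1 m³/s, peak = 126.2 m³/s.
Runoff depth d = ΣQ_DR·Δt / A = 733.1 × 1800 / (220 km²) = 5.998 mm.
The 1-cm UH is the DRH scaled by (10 mm)/d, so U_p = 126.2 × 10/5.998 = 210 m³/s.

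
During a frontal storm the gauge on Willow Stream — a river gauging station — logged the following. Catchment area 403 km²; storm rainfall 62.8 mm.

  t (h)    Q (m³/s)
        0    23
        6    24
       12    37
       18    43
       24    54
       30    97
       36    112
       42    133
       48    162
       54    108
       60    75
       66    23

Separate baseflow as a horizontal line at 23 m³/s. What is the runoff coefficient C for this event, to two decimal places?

ΣQ_DR = 615.0 m³/s; V = ΣQ_DR·Δt = 1.328 × 10^7 m³.
Runoff depth d = V / A = 32.96 mm.
C = d / P = 32.96 / 62.8 = 0.52.

C ≈ 0.52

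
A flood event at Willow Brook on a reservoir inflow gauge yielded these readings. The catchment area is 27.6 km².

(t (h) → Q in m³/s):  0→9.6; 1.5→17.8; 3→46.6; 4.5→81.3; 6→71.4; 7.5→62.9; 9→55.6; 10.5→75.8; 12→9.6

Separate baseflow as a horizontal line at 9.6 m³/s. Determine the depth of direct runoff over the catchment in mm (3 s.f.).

d ≈ 67.3 mm

Direct runoff: 0.0, 8.2, 37.0, 71.7, 61.8, 53.3, 46.0, 66.2, 0.0 m³/s; ΣQ_DR = 344.2 m³/s.
V = ΣQ_DR · Δt = 344.2 × 5400 s = 1.859 × 10^6 m³.
Over A = 27.6 km², depth = V / A = 67.3 mm.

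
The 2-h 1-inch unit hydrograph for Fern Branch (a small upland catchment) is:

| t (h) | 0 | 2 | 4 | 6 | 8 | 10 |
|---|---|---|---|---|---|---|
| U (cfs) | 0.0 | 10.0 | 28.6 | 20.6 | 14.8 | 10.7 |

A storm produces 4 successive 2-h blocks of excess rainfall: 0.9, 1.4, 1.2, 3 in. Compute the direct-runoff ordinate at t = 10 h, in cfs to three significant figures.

By discrete convolution, Q_j = Σ (P_i / 1 in) · U_{j−i}.
At t = 10 h (j=5): Q = (0.9/1)·10.7 + (1.4/1)·14.8 + (1.2/1)·20.6 + (3/1)·28.6 = 141 cfs.

Q ≈ 141 cfs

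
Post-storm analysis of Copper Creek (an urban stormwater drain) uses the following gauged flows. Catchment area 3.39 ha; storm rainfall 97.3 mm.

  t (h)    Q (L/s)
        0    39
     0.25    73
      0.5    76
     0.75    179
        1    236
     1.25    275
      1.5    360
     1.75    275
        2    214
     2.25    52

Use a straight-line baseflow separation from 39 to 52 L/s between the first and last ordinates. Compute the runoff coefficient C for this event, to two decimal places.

ΣQ_DR = 1324 L/s; V = ΣQ_DR·Δt = 1.192 × 10^6 L.
Runoff depth d = V / A = 35.15 mm.
C = d / P = 35.15 / 97.3 = 0.36.

C ≈ 0.36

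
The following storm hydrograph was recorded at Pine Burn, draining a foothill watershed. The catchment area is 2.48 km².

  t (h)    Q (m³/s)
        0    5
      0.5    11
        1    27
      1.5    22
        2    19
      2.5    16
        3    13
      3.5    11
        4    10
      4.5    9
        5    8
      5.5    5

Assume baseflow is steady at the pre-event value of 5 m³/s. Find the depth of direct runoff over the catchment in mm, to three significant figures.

d ≈ 69.7 mm

Direct runoff: 0.0, 6.0, 22.0, 17.0, 14.0, 11.0, 8.0, 6.0, 5.0, 4.0, 3.0, 0.0 m³/s; ΣQ_DR = 96.00 m³/s.
V = ΣQ_DR · Δt = 96.00 × 1800 s = 1.728 × 10^5 m³.
Over A = 2.48 km², depth = V / A = 69.7 mm.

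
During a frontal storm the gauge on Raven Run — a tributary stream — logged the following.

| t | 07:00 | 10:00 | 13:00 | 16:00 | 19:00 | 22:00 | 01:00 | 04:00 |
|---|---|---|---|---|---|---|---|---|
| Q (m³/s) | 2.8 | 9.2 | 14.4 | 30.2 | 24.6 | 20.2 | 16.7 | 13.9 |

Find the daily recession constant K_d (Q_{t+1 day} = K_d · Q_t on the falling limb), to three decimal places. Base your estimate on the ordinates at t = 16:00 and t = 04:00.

K_d ≈ 0.212

Between t = 16:00 and t = 04:00 the flow falls from 30.2 to 13.9 m³/s over 4×3 h = 12 h.
Per-interval ratio K = (13.9/30.2)^(1/4) = 0.8237; K_d = K^(24/3) = 0.212.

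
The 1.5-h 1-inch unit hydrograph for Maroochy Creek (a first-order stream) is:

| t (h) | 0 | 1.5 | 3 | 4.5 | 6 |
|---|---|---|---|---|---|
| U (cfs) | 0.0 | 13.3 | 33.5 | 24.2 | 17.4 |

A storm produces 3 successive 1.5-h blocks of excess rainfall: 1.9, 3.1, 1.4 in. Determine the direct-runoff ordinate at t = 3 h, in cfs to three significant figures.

By discrete convolution, Q_j = Σ (P_i / 1 in) · U_{j−i}.
At t = 3 h (j=2): Q = (1.9/1)·33.5 + (3.1/1)·13.3 + (1.4/1)·0.0 = 105 cfs.

Q ≈ 105 cfs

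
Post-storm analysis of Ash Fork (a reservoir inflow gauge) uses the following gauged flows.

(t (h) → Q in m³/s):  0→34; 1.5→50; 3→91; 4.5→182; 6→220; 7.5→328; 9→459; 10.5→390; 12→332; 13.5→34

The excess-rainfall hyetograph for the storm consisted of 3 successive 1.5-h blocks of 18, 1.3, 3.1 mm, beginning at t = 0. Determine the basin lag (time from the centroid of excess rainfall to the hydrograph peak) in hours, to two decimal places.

t_L ≈ 7.75 h

Centroid of excess rainfall: t_c = Σ P_i·t̄_i / ΣP_i = 1.2522 h (block centres at 0.75, 2.25, 3.75 h).
Hydrograph peak occurs at t = 9 h, so basin lag t_L = 9 − 1.2522 = 7.75 h.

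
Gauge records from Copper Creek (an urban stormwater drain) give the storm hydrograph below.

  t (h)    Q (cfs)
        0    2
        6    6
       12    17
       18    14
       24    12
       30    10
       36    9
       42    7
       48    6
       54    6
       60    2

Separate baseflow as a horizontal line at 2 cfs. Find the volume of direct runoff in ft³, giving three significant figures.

Direct-runoff ordinates (Q − Q_b): 0.0, 4.0, 15.0, 12.0, 10.0, 8.0, 7.0, 5.0, 4.0, 4.0, 0.0 cfs.
ΣQ_DR = 69.00 cfs.
With Δt = 6 h = 21600 s, V = ΣQ_DR · Δt = 69.00 × 21600 = 1.49 × 10^6 ft³.

V ≈ 1.49 × 10^6 ft³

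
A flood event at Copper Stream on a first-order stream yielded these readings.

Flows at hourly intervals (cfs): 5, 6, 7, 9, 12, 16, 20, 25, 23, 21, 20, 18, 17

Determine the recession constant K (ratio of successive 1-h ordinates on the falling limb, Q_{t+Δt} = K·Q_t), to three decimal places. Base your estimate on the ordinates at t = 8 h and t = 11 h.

K ≈ 0.922

Using the recession-limb readings at t = 8 h and t = 11 h: Q falls from 23 to 18 cfs over 3 intervals.
K = (Q₂/Q₁)^(1/3) = (18/23)^(1/3) = 0.922.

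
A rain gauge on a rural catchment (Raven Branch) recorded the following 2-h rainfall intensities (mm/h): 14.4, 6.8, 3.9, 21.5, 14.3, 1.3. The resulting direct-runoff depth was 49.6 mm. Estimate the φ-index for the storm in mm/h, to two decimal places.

Only the 3 blocks with intensity above φ contribute runoff: 14.4, 21.5, 14.3 mm/h.
Σ(I−φ)·Δt = d  ⇒  (14.4+21.5+14.3 − 3φ)·2 = 49.6
φ = (50.20 − 49.6/2) / 3 = 8.47 mm/h.

φ ≈ 8.47 mm/h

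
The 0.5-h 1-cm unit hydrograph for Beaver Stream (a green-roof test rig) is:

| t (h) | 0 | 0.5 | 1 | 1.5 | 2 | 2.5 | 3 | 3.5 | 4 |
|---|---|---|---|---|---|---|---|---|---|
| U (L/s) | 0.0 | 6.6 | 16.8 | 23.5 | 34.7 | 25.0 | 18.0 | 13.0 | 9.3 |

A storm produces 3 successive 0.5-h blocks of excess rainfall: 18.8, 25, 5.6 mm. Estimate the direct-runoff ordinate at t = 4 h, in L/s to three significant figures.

By discrete convolution, Q_j = Σ (P_i / 10 mm) · U_{j−i}.
At t = 4 h (j=8): Q = (18.8/10)·9.3 + (25/10)·13.0 + (5.6/10)·18.0 = 60.1 L/s.

Q ≈ 60.1 L/s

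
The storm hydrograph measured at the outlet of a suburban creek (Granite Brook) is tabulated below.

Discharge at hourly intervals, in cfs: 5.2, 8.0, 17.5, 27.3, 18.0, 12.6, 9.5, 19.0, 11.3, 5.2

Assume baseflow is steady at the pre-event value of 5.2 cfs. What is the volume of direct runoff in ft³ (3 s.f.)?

V ≈ 2.94 × 10^5 ft³

Direct-runoff ordinates (Q − Q_b): 0.0, 2.8, 12.3, 22.1, 12.8, 7.4, 4.3, 13.8, 6.1, 0.0 cfs.
ΣQ_DR = 81.60 cfs.
With Δt = 1 h = 3600 s, V = ΣQ_DR · Δt = 81.60 × 3600 = 2.94 × 10^5 ft³.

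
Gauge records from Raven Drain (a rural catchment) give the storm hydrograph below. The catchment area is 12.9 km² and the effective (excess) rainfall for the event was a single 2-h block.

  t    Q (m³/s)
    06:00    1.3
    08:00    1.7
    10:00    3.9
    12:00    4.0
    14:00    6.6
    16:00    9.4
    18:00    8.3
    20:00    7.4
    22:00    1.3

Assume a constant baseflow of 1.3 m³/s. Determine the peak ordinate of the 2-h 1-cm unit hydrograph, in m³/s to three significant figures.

Direct runoff: 0.0, 0.4, 2.6, 2.7, 5.3, 8.1, 7.0, 6.1, 0.0 m³/s; ΣQ_DR = 32.20 m³/s, peak = 8.1 m³/s.
Runoff depth d = ΣQ_DR·Δt / A = 32.20 × 7200 / (12.9 km²) = 17.97 mm.
The 1-cm UH is the DRH scaled by (10 mm)/d, so U_p = 8.1 × 10/17.97 = 4.51 m³/s.

U_p ≈ 4.51 m³/s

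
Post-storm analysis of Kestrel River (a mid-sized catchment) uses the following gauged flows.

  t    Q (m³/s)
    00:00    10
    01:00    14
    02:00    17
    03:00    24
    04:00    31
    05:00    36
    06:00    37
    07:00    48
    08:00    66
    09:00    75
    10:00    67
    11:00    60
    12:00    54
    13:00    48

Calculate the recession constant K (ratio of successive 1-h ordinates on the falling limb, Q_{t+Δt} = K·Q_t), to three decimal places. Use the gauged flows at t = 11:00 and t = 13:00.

Using the recession-limb readings at t = 11:00 and t = 13:00: Q falls from 60 to 48 m³/s over 2 intervals.
K = (Q₂/Q₁)^(1/2) = (48/60)^(1/2) = 0.894.

K ≈ 0.894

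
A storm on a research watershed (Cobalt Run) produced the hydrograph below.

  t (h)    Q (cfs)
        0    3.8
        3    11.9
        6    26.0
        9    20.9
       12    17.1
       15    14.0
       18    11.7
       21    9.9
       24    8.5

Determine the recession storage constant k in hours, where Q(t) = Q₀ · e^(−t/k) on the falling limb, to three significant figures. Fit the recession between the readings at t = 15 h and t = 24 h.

k ≈ 18.0 h

On the falling limb, Q drops from 14.0 to 8.5 cfs between t = 15 h and t = 24 h (Δt = 9 h).
k = −Δt / ln(Q₂/Q₁) = −9 / ln(8.5/14.0) = 18.0 h.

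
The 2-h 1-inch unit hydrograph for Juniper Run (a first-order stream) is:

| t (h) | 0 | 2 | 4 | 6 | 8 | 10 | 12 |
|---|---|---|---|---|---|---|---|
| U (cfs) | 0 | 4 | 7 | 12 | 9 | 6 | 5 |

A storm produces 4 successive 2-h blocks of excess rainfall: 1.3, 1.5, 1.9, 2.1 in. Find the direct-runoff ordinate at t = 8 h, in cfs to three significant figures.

Q ≈ 51.4 cfs

By discrete convolution, Q_j = Σ (P_i / 1 in) · U_{j−i}.
At t = 8 h (j=4): Q = (1.3/1)·9 + (1.5/1)·12 + (1.9/1)·7 + (2.1/1)·4 = 51.4 cfs.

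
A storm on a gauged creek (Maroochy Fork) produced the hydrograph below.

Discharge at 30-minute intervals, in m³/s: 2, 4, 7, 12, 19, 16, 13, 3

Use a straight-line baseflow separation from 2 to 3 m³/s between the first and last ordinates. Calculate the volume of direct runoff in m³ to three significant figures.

V ≈ 1.01 × 10^5 m³

Direct-runoff ordinates (Q − Q_b): 0.00, 1.86, 4.71, 9.57, 16.43, 13.29, 10.14, 0.00 m³/s.
ΣQ_DR = 56.00 m³/s.
With Δt = 0.5 h = 1800 s, V = ΣQ_DR · Δt = 56.00 × 1800 = 1.01 × 10^5 m³.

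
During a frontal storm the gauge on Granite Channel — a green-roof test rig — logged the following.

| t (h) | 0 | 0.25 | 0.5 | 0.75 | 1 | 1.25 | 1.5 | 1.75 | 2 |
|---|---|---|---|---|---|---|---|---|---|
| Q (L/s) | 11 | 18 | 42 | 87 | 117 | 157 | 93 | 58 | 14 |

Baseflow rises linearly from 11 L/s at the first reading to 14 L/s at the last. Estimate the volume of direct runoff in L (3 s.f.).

V ≈ 4.36 × 10^5 L

Direct-runoff ordinates (Q − Q_b): 0.00, 6.62, 30.25, 74.88, 104.50, 144.12, 79.75, 44.38, 0.00 L/s.
ΣQ_DR = 484.5 L/s.
With Δt = 0.25 h = 900 s, V = ΣQ_DR · Δt = 484.5 × 900 = 4.36 × 10^5 L.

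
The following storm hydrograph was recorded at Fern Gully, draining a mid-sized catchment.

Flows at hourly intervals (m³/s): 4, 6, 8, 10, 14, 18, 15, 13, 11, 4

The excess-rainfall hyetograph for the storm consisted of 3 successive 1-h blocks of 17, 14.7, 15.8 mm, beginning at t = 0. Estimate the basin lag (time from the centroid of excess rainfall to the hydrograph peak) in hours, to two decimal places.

Centroid of excess rainfall: t_c = Σ P_i·t̄_i / ΣP_i = 1.4747 h (block centres at 0.5, 1.5, 2.5 h).
Hydrograph peak occurs at t = 5 h, so basin lag t_L = 5 − 1.4747 = 3.53 h.

t_L ≈ 3.53 h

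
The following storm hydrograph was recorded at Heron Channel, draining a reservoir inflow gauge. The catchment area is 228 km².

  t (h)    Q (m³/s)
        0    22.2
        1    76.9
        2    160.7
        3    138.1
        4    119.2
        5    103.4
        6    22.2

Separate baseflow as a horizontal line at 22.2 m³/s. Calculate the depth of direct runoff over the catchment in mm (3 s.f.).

Direct runoff: 0.0, 54.7, 138.5, 115.9, 97.0, 81.2, 0.0 m³/s; ΣQ_DR = 487.3 m³/s.
V = ΣQ_DR · Δt = 487.3 × 3600 s = 1.754 × 10^6 m³.
Over A = 228 km², depth = V / A = 7.69 mm.

d ≈ 7.69 mm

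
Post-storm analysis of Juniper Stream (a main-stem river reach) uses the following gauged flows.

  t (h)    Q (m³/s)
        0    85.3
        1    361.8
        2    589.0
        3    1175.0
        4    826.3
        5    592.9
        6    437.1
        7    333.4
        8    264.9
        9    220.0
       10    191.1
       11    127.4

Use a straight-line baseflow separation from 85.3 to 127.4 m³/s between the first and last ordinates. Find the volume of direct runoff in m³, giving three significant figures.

Direct-runoff ordinates (Q − Q_b): 0.00, 272.67, 496.05, 1078.22, 725.69, 488.46, 328.84, 221.31, 148.98, 100.25, 67.53, 0.00 m³/s.
ΣQ_DR = 3928 m³/s.
With Δt = 1 h = 3600 s, V = ΣQ_DR · Δt = 3928 × 3600 = 1.41 × 10^7 m³.

V ≈ 1.41 × 10^7 m³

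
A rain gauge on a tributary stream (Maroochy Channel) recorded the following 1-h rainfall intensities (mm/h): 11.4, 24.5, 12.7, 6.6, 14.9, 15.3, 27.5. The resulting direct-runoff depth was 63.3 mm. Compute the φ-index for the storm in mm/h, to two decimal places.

Only the 6 blocks with intensity above φ contribute runoff: 11.4, 24.5, 12.7, 14.9, 15.3, 27.5 mm/h.
Σ(I−φ)·Δt = d  ⇒  (11.4+24.5+12.7+14.9+15.3+27.5 − 6φ)·1 = 63.3
φ = (106.3 − 63.3/1) / 6 = 7.17 mm/h.

φ ≈ 7.17 mm/h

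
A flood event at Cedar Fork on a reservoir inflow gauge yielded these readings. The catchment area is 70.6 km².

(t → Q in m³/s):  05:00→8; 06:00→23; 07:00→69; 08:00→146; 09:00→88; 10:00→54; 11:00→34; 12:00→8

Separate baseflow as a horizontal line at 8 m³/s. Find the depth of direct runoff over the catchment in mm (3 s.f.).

Direct runoff: 0.0, 15.0, 61.0, 138.0, 80.0, 46.0, 26.0, 0.0 m³/s; ΣQ_DR = 366.0 m³/s.
V = ΣQ_DR · Δt = 366.0 × 3600 s = 1.318 × 10^6 m³.
Over A = 70.6 km², depth = V / A = 18.7 mm.

d ≈ 18.7 mm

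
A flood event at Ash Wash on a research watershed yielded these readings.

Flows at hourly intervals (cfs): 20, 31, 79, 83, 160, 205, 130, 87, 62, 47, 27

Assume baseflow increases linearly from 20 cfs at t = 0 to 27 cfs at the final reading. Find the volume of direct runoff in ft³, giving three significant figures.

Direct-runoff ordinates (Q − Q_b): 0.00, 10.30, 57.60, 60.90, 137.20, 181.50, 105.80, 62.10, 36.40, 20.70, 0.00 cfs.
ΣQ_DR = 672.5 cfs.
With Δt = 1 h = 3600 s, V = ΣQ_DR · Δt = 672.5 × 3600 = 2.42 × 10^6 ft³.

V ≈ 2.42 × 10^6 ft³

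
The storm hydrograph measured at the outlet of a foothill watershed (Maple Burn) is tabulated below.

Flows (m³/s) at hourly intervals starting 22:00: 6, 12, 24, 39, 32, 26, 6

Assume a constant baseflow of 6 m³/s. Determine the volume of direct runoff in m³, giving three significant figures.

Direct-runoff ordinates (Q − Q_b): 0.0, 6.0, 18.0, 33.0, 26.0, 20.0, 0.0 m³/s.
ΣQ_DR = 103.0 m³/s.
With Δt = 1 h = 3600 s, V = ΣQ_DR · Δt = 103.0 × 3600 = 3.71 × 10^5 m³.

V ≈ 3.71 × 10^5 m³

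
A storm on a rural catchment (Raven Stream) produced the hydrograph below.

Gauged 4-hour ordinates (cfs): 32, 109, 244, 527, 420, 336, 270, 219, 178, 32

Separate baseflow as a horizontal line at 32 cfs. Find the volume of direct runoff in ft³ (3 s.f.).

Direct-runoff ordinates (Q − Q_b): 0.0, 77.0, 212.0, 495.0, 388.0, 304.0, 238.0, 187.0, 146.0, 0.0 cfs.
ΣQ_DR = 2047 cfs.
With Δt = 4 h = 14400 s, V = ΣQ_DR · Δt = 2047 × 14400 = 2.95 × 10^7 ft³.

V ≈ 2.95 × 10^7 ft³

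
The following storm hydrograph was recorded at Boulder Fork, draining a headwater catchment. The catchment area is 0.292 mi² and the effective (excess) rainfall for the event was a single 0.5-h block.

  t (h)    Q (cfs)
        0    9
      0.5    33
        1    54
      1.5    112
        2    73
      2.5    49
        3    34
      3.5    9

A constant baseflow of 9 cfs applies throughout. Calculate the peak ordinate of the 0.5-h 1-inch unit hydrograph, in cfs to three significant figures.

U_p ≈ 129 cfs

Direct runoff: 0.0, 24.0, 45.0, 103.0, 64.0, 40.0, 25.0, 0.0 cfs; ΣQ_DR = 301.0 cfs, peak = 103.0 cfs.
Runoff depth d = ΣQ_DR·Δt / A = 301.0 × 1800 / (0.292 mi²) = 0.7987 in.
The 1-inch UH is the DRH scaled by (1 in)/d, so U_p = 103.0 × 1/0.7987 = 129 cfs.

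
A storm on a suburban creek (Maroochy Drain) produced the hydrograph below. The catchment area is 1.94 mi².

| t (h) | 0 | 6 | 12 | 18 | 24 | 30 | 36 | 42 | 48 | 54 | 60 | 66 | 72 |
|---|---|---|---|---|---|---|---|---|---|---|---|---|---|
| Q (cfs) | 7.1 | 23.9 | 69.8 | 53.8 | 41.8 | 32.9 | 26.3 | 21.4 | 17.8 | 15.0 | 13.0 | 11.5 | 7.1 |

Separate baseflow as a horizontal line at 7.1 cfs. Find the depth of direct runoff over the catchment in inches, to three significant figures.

Direct runoff: 0.0, 16.8, 62.7, 46.7, 34.7, 25.8, 19.2, 14.3, 10.7, 7.9, 5.9, 4.4, 0.0 cfs; ΣQ_DR = 249.1 cfs.
V = ΣQ_DR · Δt = 249.1 × 21600 s = 5.381 × 10^6 ft³.
Over A = 1.94 mi², depth = V / A = 1.19 in.

d ≈ 1.19 in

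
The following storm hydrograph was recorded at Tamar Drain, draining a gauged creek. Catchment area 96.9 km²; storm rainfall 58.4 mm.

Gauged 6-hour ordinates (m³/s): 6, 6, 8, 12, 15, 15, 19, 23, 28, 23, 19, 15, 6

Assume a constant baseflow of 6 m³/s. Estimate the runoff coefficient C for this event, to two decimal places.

C ≈ 0.45

ΣQ_DR = 117.0 m³/s; V = ΣQ_DR·Δt = 2.527 × 10^6 m³.
Runoff depth d = V / A = 26.08 mm.
C = d / P = 26.08 / 58.4 = 0.45.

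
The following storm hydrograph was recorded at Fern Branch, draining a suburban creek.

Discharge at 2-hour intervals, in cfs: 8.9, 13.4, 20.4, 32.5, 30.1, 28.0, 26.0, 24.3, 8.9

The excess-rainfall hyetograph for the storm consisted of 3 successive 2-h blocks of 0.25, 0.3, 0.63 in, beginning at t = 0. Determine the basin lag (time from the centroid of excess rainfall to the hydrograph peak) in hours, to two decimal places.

Centroid of excess rainfall: t_c = Σ P_i·t̄_i / ΣP_i = 3.6441 h (block centres at 1, 3, 5 h).
Hydrograph peak occurs at t = 6 h, so basin lag t_L = 6 − 3.6441 = 2.36 h.

t_L ≈ 2.36 h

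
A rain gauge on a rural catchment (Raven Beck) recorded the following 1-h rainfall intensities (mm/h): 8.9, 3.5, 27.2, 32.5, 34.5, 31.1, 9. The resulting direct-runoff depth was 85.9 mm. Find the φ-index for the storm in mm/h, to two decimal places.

φ ≈ 9.85 mm/h

Only the 4 blocks with intensity above φ contribute runoff: 27.2, 32.5, 34.5, 31.1 mm/h.
Σ(I−φ)·Δt = d  ⇒  (27.2+32.5+34.5+31.1 − 4φ)·1 = 85.9
φ = (125.3 − 85.9/1) / 4 = 9.85 mm/h.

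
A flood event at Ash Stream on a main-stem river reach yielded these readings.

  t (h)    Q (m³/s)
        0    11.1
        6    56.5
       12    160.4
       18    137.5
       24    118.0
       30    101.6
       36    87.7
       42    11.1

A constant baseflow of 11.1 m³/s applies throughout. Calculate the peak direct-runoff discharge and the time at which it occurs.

Q_p = 149.3 m³/s at t = 12 h

Subtracting baseflow gives direct-runoff ordinates: 0.0, 45.4, 149.3, 126.4, 106.9, 90.5, 76.6, 0.0 m³/s.
The maximum is 149.3 m³/s, occurring at the reading for t = 12 h.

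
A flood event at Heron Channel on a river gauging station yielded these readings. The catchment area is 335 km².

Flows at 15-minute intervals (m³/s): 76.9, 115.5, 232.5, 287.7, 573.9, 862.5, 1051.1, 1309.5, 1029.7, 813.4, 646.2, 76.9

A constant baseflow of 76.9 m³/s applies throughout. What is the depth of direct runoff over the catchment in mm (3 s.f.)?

d ≈ 16.5 mm

Direct runoff: 0.0, 38.6, 155.6, 210.8, 497.0, 785.6, 974.2, 1232.6, 952.8, 736.5, 569.3, 0.0 m³/s; ΣQ_DR = 6153 m³/s.
V = ΣQ_DR · Δt = 6153 × 900 s = 5.538 × 10^6 m³.
Over A = 335 km², depth = V / A = 16.5 mm.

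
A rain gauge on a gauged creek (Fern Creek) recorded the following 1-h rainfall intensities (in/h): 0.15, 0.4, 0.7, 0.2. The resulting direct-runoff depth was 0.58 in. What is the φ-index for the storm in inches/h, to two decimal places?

Only the 2 blocks with intensity above φ contribute runoff: 0.4, 0.7 in/h.
Σ(I−φ)·Δt = d  ⇒  (0.4+0.7 − 2φ)·1 = 0.58
φ = (1.100 − 0.58/1) / 2 = 0.26 in/h.

φ ≈ 0.26 in/h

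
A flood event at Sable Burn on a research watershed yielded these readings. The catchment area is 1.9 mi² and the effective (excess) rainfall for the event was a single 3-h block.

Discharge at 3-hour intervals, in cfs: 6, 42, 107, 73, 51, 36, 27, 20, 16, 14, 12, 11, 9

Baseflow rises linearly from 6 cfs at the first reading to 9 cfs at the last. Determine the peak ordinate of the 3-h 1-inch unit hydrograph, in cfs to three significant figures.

U_p ≈ 126 cfs

Direct runoff: 0.00, 35.75, 100.50, 66.25, 44.00, 28.75, 19.50, 12.25, 8.00, 5.75, 3.50, 2.25, 0.00 cfs; ΣQ_DR = 326.5 cfs, peak = 100.50 cfs.
Runoff depth d = ΣQ_DR·Δt / A = 326.5 × 10800 / (1.9 mi²) = 0.7989 in.
The 1-inch UH is the DRH scaled by (1 in)/d, so U_p = 100.50 × 1/0.7989 = 126 cfs.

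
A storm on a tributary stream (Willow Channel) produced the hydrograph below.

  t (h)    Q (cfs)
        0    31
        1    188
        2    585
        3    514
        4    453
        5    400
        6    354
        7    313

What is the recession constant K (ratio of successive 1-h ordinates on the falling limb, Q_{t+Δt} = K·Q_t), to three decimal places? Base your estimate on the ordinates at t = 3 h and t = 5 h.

Using the recession-limb readings at t = 3 h and t = 5 h: Q falls from 514 to 400 cfs over 2 intervals.
K = (Q₂/Q₁)^(1/2) = (400/514)^(1/2) = 0.882.

K ≈ 0.882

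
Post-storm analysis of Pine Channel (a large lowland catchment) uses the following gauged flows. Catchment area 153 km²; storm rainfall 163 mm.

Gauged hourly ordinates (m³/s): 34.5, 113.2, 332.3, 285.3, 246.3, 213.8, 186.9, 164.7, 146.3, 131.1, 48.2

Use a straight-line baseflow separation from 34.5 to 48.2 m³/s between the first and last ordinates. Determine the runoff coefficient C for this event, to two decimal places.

ΣQ_DR = 1448 m³/s; V = ΣQ_DR·Δt = 5.212 × 10^6 m³.
Runoff depth d = V / A = 34.06 mm.
C = d / P = 34.06 / 163 = 0.21.

C ≈ 0.21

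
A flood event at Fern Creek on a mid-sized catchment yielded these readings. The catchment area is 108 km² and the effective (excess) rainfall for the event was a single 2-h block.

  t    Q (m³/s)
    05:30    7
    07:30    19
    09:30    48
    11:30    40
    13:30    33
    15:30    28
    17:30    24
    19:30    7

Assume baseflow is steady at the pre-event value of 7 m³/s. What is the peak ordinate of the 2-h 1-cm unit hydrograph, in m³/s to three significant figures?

Direct runoff: 0.0, 12.0, 41.0, 33.0, 26.0, 21.0, 17.0, 0.0 m³/s; ΣQ_DR = 150.0 m³/s, peak = 41.0 m³/s.
Runoff depth d = ΣQ_DR·Δt / A = 150.0 × 7200 / (108 km²) = 10.00 mm.
The 1-cm UH is the DRH scaled by (10 mm)/d, so U_p = 41.0 × 10/10.00 = 41.0 m³/s.

U_p ≈ 41.0 m³/s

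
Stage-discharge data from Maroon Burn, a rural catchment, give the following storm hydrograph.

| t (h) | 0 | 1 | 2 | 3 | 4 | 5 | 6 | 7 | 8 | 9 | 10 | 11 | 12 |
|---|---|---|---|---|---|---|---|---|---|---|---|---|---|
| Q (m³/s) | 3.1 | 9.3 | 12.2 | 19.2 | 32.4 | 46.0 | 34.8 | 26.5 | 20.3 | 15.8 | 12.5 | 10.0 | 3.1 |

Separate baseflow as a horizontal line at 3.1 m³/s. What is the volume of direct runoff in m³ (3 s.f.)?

V ≈ 7.38 × 10^5 m³

Direct-runoff ordinates (Q − Q_b): 0.0, 6.2, 9.1, 16.1, 29.3, 42.9, 31.7, 23.4, 17.2, 12.7, 9.4, 6.9, 0.0 m³/s.
ΣQ_DR = 204.9 m³/s.
With Δt = 1 h = 3600 s, V = ΣQ_DR · Δt = 204.9 × 3600 = 7.38 × 10^5 m³.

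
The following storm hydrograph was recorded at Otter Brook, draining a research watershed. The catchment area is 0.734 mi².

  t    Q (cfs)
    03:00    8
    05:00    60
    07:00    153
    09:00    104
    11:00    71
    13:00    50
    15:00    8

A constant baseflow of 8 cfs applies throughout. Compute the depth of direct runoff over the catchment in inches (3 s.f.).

Direct runoff: 0.0, 52.0, 145.0, 96.0, 63.0, 42.0, 0.0 cfs; ΣQ_DR = 398.0 cfs.
V = ΣQ_DR · Δt = 398.0 × 7200 s = 2.866 × 10^6 ft³.
Over A = 0.734 mi², depth = V / A = 1.68 in.

d ≈ 1.68 in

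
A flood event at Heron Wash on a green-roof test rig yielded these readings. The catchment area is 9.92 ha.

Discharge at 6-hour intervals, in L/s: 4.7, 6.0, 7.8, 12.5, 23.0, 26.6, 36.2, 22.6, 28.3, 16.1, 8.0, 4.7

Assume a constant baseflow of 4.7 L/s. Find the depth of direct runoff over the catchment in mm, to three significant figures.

d ≈ 30.5 mm

Direct runoff: 0.0, 1.3, 3.1, 7.8, 18.3, 21.9, 31.5, 17.9, 23.6, 11.4, 3.3, 0.0 L/s; ΣQ_DR = 140.1 L/s.
V = ΣQ_DR · Δt = 140.1 × 21600 s = 3.026 × 10^6 L.
Over A = 9.92 ha, depth = V / A = 30.5 mm.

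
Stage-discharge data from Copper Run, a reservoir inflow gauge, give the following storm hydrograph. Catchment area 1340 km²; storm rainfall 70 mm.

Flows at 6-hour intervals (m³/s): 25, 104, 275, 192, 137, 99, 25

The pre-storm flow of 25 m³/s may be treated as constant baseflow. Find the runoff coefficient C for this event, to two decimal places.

C ≈ 0.16

ΣQ_DR = 682.0 m³/s; V = ΣQ_DR·Δt = 1.473 × 10^7 m³.
Runoff depth d = V / A = 10.99 mm.
C = d / P = 10.99 / 70 = 0.16.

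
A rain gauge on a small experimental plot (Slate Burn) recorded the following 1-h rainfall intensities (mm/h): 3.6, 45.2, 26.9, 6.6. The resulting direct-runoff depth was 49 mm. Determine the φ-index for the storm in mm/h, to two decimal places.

Only the 2 blocks with intensity above φ contribute runoff: 45.2, 26.9 mm/h.
Σ(I−φ)·Δt = d  ⇒  (45.2+26.9 − 2φ)·1 = 49
φ = (72.10 − 49/1) / 2 = 11.55 mm/h.

φ ≈ 11.55 mm/h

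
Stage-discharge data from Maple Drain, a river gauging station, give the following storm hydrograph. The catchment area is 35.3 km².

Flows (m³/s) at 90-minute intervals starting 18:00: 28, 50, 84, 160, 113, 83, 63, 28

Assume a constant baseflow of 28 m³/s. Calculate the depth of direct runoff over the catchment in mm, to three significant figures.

Direct runoff: 0.0, 22.0, 56.0, 132.0, 85.0, 55.0, 35.0, 0.0 m³/s; ΣQ_DR = 385.0 m³/s.
V = ΣQ_DR · Δt = 385.0 × 5400 s = 2.079 × 10^6 m³.
Over A = 35.3 km², depth = V / A = 58.9 mm.

d ≈ 58.9 mm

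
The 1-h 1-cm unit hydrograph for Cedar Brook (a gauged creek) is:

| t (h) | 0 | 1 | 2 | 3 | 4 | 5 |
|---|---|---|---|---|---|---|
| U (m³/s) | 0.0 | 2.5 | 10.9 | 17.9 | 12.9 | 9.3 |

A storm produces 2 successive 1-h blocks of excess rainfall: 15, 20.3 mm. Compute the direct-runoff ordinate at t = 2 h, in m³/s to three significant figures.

By discrete convolution, Q_j = Σ (P_i / 10 mm) · U_{j−i}.
At t = 2 h (j=2): Q = (15/10)·10.9 + (20.3/10)·2.5 = 21.4 m³/s.

Q ≈ 21.4 m³/s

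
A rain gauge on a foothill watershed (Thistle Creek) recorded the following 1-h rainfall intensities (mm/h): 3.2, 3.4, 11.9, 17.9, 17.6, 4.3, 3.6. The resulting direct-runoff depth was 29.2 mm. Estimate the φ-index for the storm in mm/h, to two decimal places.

Only the 3 blocks with intensity above φ contribute runoff: 11.9, 17.9, 17.6 mm/h.
Σ(I−φ)·Δt = d  ⇒  (11.9+17.9+17.6 − 3φ)·1 = 29.2
φ = (47.40 − 29.2/1) / 3 = 6.07 mm/h.

φ ≈ 6.07 mm/h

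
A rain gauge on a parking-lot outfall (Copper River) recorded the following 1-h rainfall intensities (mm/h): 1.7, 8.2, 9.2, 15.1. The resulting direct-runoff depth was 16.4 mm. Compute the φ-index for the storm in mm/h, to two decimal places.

φ ≈ 5.37 mm/h

Only the 3 blocks with intensity above φ contribute runoff: 8.2, 9.2, 15.1 mm/h.
Σ(I−φ)·Δt = d  ⇒  (8.2+9.2+15.1 − 3φ)·1 = 16.4
φ = (32.50 − 16.4/1) / 3 = 5.37 mm/h.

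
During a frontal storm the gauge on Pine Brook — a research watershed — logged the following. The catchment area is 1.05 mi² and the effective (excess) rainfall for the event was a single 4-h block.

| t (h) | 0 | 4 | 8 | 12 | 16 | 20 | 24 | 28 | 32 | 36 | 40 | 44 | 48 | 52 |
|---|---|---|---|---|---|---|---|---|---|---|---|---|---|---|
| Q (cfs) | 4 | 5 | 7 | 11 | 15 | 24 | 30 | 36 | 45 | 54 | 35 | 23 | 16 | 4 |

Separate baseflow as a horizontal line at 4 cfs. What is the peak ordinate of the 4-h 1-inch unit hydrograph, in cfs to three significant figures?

Direct runoff: 0.0, 1.0, 3.0, 7.0, 11.0, 20.0, 26.0, 32.0, 41.0, 50.0, 31.0, 19.0, 12.0, 0.0 cfs; ΣQ_DR = 253.0 cfs, peak = 50.0 cfs.
Runoff depth d = ΣQ_DR·Δt / A = 253.0 × 14400 / (1.05 mi²) = 1.494 in.
The 1-inch UH is the DRH scaled by (1 in)/d, so U_p = 50.0 × 1/1.494 = 33.5 cfs.

U_p ≈ 33.5 cfs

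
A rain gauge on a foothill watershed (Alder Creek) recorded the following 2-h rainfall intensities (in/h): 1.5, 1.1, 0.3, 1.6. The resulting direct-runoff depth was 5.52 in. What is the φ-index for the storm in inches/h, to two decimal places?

Only the 3 blocks with intensity above φ contribute runoff: 1.5, 1.1, 1.6 in/h.
Σ(I−φ)·Δt = d  ⇒  (1.5+1.1+1.6 − 3φ)·2 = 5.52
φ = (4.200 − 5.52/2) / 3 = 0.48 in/h.

φ ≈ 0.48 in/h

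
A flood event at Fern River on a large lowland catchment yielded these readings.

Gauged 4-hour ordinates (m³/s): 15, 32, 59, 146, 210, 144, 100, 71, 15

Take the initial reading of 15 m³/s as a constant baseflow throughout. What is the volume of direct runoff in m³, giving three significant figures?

Direct-runoff ordinates (Q − Q_b): 0.0, 17.0, 44.0, 131.0, 195.0, 129.0, 85.0, 56.0, 0.0 m³/s.
ΣQ_DR = 657.0 m³/s.
With Δt = 4 h = 14400 s, V = ΣQ_DR · Δt = 657.0 × 14400 = 9.46 × 10^6 m³.

V ≈ 9.46 × 10^6 m³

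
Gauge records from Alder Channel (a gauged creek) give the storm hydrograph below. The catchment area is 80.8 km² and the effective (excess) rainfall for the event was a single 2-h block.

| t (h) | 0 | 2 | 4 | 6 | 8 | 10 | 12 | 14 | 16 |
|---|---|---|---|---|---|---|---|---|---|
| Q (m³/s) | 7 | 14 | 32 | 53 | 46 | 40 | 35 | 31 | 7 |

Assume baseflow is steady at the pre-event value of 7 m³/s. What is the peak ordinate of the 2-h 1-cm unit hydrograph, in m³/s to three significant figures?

Direct runoff: 0.0, 7.0, 25.0, 46.0, 39.0, 33.0, 28.0, 24.0, 0.0 m³/s; ΣQ_DR = 202.0 m³/s, peak = 46.0 m³/s.
Runoff depth d = ΣQ_DR·Δt / A = 202.0 × 7200 / (80.8 km²) = 18.00 mm.
The 1-cm UH is the DRH scaled by (10 mm)/d, so U_p = 46.0 × 10/18.00 = 25.6 m³/s.

U_p ≈ 25.6 m³/s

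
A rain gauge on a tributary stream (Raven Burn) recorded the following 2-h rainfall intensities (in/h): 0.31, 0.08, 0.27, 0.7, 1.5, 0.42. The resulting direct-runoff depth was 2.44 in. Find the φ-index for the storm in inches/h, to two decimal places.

Only the 2 blocks with intensity above φ contribute runoff: 0.7, 1.5 in/h.
Σ(I−φ)·Δt = d  ⇒  (0.7+1.5 − 2φ)·2 = 2.44
φ = (2.200 − 2.44/2) / 2 = 0.49 in/h.

φ ≈ 0.49 in/h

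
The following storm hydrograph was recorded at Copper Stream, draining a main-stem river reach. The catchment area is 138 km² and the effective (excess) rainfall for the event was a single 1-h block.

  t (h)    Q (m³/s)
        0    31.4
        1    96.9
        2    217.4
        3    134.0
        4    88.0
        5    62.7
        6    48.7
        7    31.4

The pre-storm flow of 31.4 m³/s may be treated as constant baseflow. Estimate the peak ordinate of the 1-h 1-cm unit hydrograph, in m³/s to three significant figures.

Direct runoff: 0.0, 65.5, 186.0, 102.6, 56.6, 31.3, 17.3, 0.0 m³/s; ΣQ_DR = 459.3 m³/s, peak = 186.0 m³/s.
Runoff depth d = ΣQ_DR·Δt / A = 459.3 × 3600 / (138 km²) = 11.98 mm.
The 1-cm UH is the DRH scaled by (10 mm)/d, so U_p = 186.0 × 10/11.98 = 155 m³/s.

U_p ≈ 155 m³/s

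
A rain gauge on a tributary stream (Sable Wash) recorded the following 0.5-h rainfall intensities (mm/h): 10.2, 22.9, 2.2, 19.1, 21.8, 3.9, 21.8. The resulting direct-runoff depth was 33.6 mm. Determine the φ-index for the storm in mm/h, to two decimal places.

φ ≈ 5.72 mm/h

Only the 5 blocks with intensity above φ contribute runoff: 10.2, 22.9, 19.1, 21.8, 21.8 mm/h.
Σ(I−φ)·Δt = d  ⇒  (10.2+22.9+19.1+21.8+21.8 − 5φ)·0.5 = 33.6
φ = (95.80 − 33.6/0.5) / 5 = 5.72 mm/h.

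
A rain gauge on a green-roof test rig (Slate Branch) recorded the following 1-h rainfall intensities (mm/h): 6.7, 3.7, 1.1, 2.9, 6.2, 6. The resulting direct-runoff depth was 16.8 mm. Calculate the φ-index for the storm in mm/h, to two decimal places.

φ ≈ 1.74 mm/h

Only the 5 blocks with intensity above φ contribute runoff: 6.7, 3.7, 2.9, 6.2, 6 mm/h.
Σ(I−φ)·Δt = d  ⇒  (6.7+3.7+2.9+6.2+6 − 5φ)·1 = 16.8
φ = (25.50 − 16.8/1) / 5 = 1.74 mm/h.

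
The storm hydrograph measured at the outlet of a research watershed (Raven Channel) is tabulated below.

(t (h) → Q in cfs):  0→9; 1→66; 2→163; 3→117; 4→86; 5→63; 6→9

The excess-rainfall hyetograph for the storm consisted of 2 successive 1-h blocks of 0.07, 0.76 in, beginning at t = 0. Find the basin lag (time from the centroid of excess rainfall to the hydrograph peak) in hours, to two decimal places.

t_L ≈ 0.58 h

Centroid of excess rainfall: t_c = Σ P_i·t̄_i / ΣP_i = 1.4157 h (block centres at 0.5, 1.5 h).
Hydrograph peak occurs at t = 2 h, so basin lag t_L = 2 − 1.4157 = 0.58 h.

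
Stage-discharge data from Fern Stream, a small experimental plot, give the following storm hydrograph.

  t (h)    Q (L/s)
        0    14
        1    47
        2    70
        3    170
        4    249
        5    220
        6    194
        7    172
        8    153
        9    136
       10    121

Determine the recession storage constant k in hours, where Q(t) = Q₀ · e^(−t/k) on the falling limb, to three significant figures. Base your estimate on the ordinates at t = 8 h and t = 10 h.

On the falling limb, Q drops from 153 to 121 L/s between t = 8 h and t = 10 h (Δt = 2 h).
k = −Δt / ln(Q₂/Q₁) = −2 / ln(121/153) = 8.52 h.

k ≈ 8.52 h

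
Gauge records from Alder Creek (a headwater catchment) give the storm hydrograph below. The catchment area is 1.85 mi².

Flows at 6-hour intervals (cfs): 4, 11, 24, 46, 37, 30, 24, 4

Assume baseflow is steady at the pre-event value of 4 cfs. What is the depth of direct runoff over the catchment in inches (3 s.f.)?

d ≈ 0.744 in

Direct runoff: 0.0, 7.0, 20.0, 42.0, 33.0, 26.0, 20.0, 0.0 cfs; ΣQ_DR = 148.0 cfs.
V = ΣQ_DR · Δt = 148.0 × 21600 s = 3.197 × 10^6 ft³.
Over A = 1.85 mi², depth = V / A = 0.744 in.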